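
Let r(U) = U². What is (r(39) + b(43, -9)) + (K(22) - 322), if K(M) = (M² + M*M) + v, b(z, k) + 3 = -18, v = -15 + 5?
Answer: 2136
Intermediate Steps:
v = -10
b(z, k) = -21 (b(z, k) = -3 - 18 = -21)
K(M) = -10 + 2*M² (K(M) = (M² + M*M) - 10 = (M² + M²) - 10 = 2*M² - 10 = -10 + 2*M²)
(r(39) + b(43, -9)) + (K(22) - 322) = (39² - 21) + ((-10 + 2*22²) - 322) = (1521 - 21) + ((-10 + 2*484) - 322) = 1500 + ((-10 + 968) - 322) = 1500 + (958 - 322) = 1500 + 636 = 2136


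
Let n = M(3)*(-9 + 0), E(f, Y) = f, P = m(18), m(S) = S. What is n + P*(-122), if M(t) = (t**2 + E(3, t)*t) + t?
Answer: -2385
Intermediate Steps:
P = 18
M(t) = t**2 + 4*t (M(t) = (t**2 + 3*t) + t = t**2 + 4*t)
n = -189 (n = (3*(4 + 3))*(-9 + 0) = (3*7)*(-9) = 21*(-9) = -189)
n + P*(-122) = -189 + 18*(-122) = -189 - 2196 = -2385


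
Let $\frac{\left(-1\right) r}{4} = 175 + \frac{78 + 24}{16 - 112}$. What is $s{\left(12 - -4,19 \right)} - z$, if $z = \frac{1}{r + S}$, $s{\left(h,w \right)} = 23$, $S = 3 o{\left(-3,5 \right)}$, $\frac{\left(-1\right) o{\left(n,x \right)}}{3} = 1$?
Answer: $\frac{64841}{2819} \approx 23.001$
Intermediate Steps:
$r = - \frac{2783}{4}$ ($r = - 4 \left(175 + \frac{78 + 24}{16 - 112}\right) = - 4 \left(175 + \frac{102}{-96}\right) = - 4 \left(175 + 102 \left(- \frac{1}{96}\right)\right) = - 4 \left(175 - \frac{17}{16}\right) = \left(-4\right) \frac{2783}{16} = - \frac{2783}{4} \approx -695.75$)
$o{\left(n,x \right)} = -3$ ($o{\left(n,x \right)} = \left(-3\right) 1 = -3$)
$S = -9$ ($S = 3 \left(-3\right) = -9$)
$z = - \frac{4}{2819}$ ($z = \frac{1}{- \frac{2783}{4} - 9} = \frac{1}{- \frac{2819}{4}} = - \frac{4}{2819} \approx -0.0014189$)
$s{\left(12 - -4,19 \right)} - z = 23 - - \frac{4}{2819} = 23 + \frac{4}{2819} = \frac{64841}{2819}$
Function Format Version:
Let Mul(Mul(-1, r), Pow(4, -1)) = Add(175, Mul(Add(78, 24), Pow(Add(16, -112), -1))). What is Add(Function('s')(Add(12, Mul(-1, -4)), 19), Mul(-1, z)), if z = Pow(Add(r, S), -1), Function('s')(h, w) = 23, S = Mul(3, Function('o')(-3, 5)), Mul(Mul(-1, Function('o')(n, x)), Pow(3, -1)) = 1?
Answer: Rational(64841, 2819) ≈ 23.001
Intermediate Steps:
r = Rational(-2783, 4) (r = Mul(-4, Add(175, Mul(Add(78, 24), Pow(Add(16, -112), -1)))) = Mul(-4, Add(175, Mul(102, Pow(-96, -1)))) = Mul(-4, Add(175, Mul(102, Rational(-1, 96)))) = Mul(-4, Add(175, Rational(-17, 16))) = Mul(-4, Rational(2783, 16)) = Rational(-2783, 4) ≈ -695.75)
Function('o')(n, x) = -3 (Function('o')(n, x) = Mul(-3, 1) = -3)
S = -9 (S = Mul(3, -3) = -9)
z = Rational(-4, 2819) (z = Pow(Add(Rational(-2783, 4), -9), -1) = Pow(Rational(-2819, 4), -1) = Rational(-4, 2819) ≈ -0.0014189)
Add(Function('s')(Add(12, Mul(-1, -4)), 19), Mul(-1, z)) = Add(23, Mul(-1, Rational(-4, 2819))) = Add(23, Rational(4, 2819)) = Rational(64841, 2819)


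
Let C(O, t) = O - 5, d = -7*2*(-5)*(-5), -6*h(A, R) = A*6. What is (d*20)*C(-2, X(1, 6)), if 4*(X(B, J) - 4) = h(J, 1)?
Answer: 49000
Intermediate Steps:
h(A, R) = -A (h(A, R) = -A*6/6 = -A)
X(B, J) = 4 - J/4 (X(B, J) = 4 + (-J)/4 = 4 - J/4)
d = -350 (d = -(-70)*(-5) = -7*50 = -350)
C(O, t) = -5 + O
(d*20)*C(-2, X(1, 6)) = (-350*20)*(-5 - 2) = -7000*(-7) = 49000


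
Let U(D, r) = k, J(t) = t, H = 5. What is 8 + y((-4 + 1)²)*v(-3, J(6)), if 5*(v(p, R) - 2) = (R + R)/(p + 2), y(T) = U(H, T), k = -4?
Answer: 48/5 ≈ 9.6000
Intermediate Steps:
U(D, r) = -4
y(T) = -4
v(p, R) = 2 + 2*R/(5*(2 + p)) (v(p, R) = 2 + ((R + R)/(p + 2))/5 = 2 + ((2*R)/(2 + p))/5 = 2 + (2*R/(2 + p))/5 = 2 + 2*R/(5*(2 + p)))
8 + y((-4 + 1)²)*v(-3, J(6)) = 8 - 8*(10 + 6 + 5*(-3))/(5*(2 - 3)) = 8 - 8*(10 + 6 - 15)/(5*(-1)) = 8 - 8*(-1)/5 = 8 - 4*(-⅖) = 8 + 8/5 = 48/5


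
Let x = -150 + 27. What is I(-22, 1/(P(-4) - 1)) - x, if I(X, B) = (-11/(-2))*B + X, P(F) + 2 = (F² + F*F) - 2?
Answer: 5465/54 ≈ 101.20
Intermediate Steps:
P(F) = -4 + 2*F² (P(F) = -2 + ((F² + F*F) - 2) = -2 + ((F² + F²) - 2) = -2 + (2*F² - 2) = -2 + (-2 + 2*F²) = -4 + 2*F²)
I(X, B) = X + 11*B/2 (I(X, B) = (-11*(-½))*B + X = 11*B/2 + X = X + 11*B/2)
x = -123
I(-22, 1/(P(-4) - 1)) - x = (-22 + 11/(2*((-4 + 2*(-4)²) - 1))) - 1*(-123) = (-22 + 11/(2*((-4 + 2*16) - 1))) + 123 = (-22 + 11/(2*((-4 + 32) - 1))) + 123 = (-22 + 11/(2*(28 - 1))) + 123 = (-22 + (11/2)/27) + 123 = (-22 + (11/2)*(1/27)) + 123 = (-22 + 11/54) + 123 = -1177/54 + 123 = 5465/54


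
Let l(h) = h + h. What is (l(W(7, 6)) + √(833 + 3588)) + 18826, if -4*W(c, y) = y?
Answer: 18823 + √4421 ≈ 18890.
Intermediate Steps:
W(c, y) = -y/4
l(h) = 2*h
(l(W(7, 6)) + √(833 + 3588)) + 18826 = (2*(-¼*6) + √(833 + 3588)) + 18826 = (2*(-3/2) + √4421) + 18826 = (-3 + √4421) + 18826 = 18823 + √4421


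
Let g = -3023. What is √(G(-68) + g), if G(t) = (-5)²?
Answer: I*√2998 ≈ 54.754*I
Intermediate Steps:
G(t) = 25
√(G(-68) + g) = √(25 - 3023) = √(-2998) = I*√2998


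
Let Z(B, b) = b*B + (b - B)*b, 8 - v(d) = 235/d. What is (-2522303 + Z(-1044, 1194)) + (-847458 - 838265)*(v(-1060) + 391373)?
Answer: -139869421856541/212 ≈ -6.5976e+11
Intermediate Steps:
v(d) = 8 - 235/d
Z(B, b) = B*b + b*(b - B)
(-2522303 + Z(-1044, 1194)) + (-847458 - 838265)*(v(-1060) + 391373) = (-2522303 + 1194²) + (-847458 - 838265)*((8 - 235/(-1060)) + 391373) = (-2522303 + 1425636) - 1685723*((8 - 235*(-1/1060)) + 391373) = -1096667 - 1685723*((8 + 47/212) + 391373) = -1096667 - 1685723*(1743/212 + 391373) = -1096667 - 1685723*82972819/212 = -1096667 - 139869189363137/212 = -139869421856541/212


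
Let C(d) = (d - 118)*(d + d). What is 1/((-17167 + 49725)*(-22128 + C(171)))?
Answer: -1/130297116 ≈ -7.6748e-9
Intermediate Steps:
C(d) = 2*d*(-118 + d) (C(d) = (-118 + d)*(2*d) = 2*d*(-118 + d))
1/((-17167 + 49725)*(-22128 + C(171))) = 1/((-17167 + 49725)*(-22128 + 2*171*(-118 + 171))) = 1/(32558*(-22128 + 2*171*53)) = 1/(32558*(-22128 + 18126)) = 1/(32558*(-4002)) = 1/(-130297116) = -1/130297116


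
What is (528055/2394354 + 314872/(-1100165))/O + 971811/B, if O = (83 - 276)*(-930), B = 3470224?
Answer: 114870283846530940280147/410188953025918360760400 ≈ 0.28004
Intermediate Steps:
O = 179490 (O = -193*(-930) = 179490)
(528055/2394354 + 314872/(-1100165))/O + 971811/B = (528055/2394354 + 314872/(-1100165))/179490 + 971811/3470224 = (528055*(1/2394354) + 314872*(-1/1100165))*(1/179490) + 971811*(1/3470224) = (528055/2394354 - 314872/1100165)*(1/179490) + 971811/3470224 = -172967403613/2634184468410*1/179490 + 971811/3470224 = -172967403613/472809770234910900 + 971811/3470224 = 114870283846530940280147/410188953025918360760400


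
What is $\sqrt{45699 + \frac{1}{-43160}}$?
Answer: $\frac{\sqrt{21281859772810}}{21580} \approx 213.77$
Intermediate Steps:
$\sqrt{45699 + \frac{1}{-43160}} = \sqrt{45699 - \frac{1}{43160}} = \sqrt{\frac{1972368839}{43160}} = \frac{\sqrt{21281859772810}}{21580}$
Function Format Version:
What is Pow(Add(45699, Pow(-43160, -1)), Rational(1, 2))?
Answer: Mul(Rational(1, 21580), Pow(21281859772810, Rational(1, 2))) ≈ 213.77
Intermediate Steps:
Pow(Add(45699, Pow(-43160, -1)), Rational(1, 2)) = Pow(Add(45699, Rational(-1, 43160)), Rational(1, 2)) = Pow(Rational(1972368839, 43160), Rational(1, 2)) = Mul(Rational(1, 21580), Pow(21281859772810, Rational(1, 2)))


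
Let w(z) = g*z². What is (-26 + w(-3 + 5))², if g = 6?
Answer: 4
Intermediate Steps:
w(z) = 6*z²
(-26 + w(-3 + 5))² = (-26 + 6*(-3 + 5)²)² = (-26 + 6*2²)² = (-26 + 6*4)² = (-26 + 24)² = (-2)² = 4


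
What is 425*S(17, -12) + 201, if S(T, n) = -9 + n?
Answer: -8724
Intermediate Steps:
425*S(17, -12) + 201 = 425*(-9 - 12) + 201 = 425*(-21) + 201 = -8925 + 201 = -8724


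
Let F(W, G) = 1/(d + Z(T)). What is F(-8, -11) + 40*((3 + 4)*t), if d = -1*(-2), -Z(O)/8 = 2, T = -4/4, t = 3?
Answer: 11759/14 ≈ 839.93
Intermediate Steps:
T = -1 (T = -4*¼ = -1)
Z(O) = -16 (Z(O) = -8*2 = -16)
d = 2
F(W, G) = -1/14 (F(W, G) = 1/(2 - 16) = 1/(-14) = -1/14)
F(-8, -11) + 40*((3 + 4)*t) = -1/14 + 40*((3 + 4)*3) = -1/14 + 40*(7*3) = -1/14 + 40*21 = -1/14 + 840 = 11759/14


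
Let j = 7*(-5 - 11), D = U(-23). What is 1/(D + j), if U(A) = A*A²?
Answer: -1/12279 ≈ -8.1440e-5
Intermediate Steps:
U(A) = A³
D = -12167 (D = (-23)³ = -12167)
j = -112 (j = 7*(-16) = -112)
1/(D + j) = 1/(-12167 - 112) = 1/(-12279) = -1/12279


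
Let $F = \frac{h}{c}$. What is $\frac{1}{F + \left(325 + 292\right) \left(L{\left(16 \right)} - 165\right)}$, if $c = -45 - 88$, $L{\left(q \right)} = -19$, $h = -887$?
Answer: $- \frac{133}{15098337} \approx -8.8089 \cdot 10^{-6}$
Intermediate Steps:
$c = -133$ ($c = -45 - 88 = -133$)
$F = \frac{887}{133}$ ($F = - \frac{887}{-133} = \left(-887\right) \left(- \frac{1}{133}\right) = \frac{887}{133} \approx 6.6692$)
$\frac{1}{F + \left(325 + 292\right) \left(L{\left(16 \right)} - 165\right)} = \frac{1}{\frac{887}{133} + \left(325 + 292\right) \left(-19 - 165\right)} = \frac{1}{\frac{887}{133} + 617 \left(-184\right)} = \frac{1}{\frac{887}{133} - 113528} = \frac{1}{- \frac{15098337}{133}} = - \frac{133}{15098337}$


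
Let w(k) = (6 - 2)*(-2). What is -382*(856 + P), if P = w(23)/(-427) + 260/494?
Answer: -2654575300/8113 ≈ -3.2720e+5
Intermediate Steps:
w(k) = -8 (w(k) = 4*(-2) = -8)
P = 4422/8113 (P = -8/(-427) + 260/494 = -8*(-1/427) + 260*(1/494) = 8/427 + 10/19 = 4422/8113 ≈ 0.54505)
-382*(856 + P) = -382*(856 + 4422/8113) = -382*6949150/8113 = -2654575300/8113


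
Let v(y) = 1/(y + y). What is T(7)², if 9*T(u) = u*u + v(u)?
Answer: 52441/1764 ≈ 29.728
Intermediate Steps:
v(y) = 1/(2*y)
T(u) = u²/9 + 1/(18*u) (T(u) = (u*u + 1/(2*u))/9 = (u² + 1/(2*u))/9 = u²/9 + 1/(18*u))
T(7)² = ((1/18)*(1 + 2*7³)/7)² = ((1/18)*(⅐)*(1 + 2*343))² = ((1/18)*(⅐)*(1 + 686))² = ((1/18)*(⅐)*687)² = (229/42)² = 52441/1764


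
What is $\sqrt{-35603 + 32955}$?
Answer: $2 i \sqrt{662} \approx 51.459 i$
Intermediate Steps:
$\sqrt{-35603 + 32955} = \sqrt{-2648} = 2 i \sqrt{662}$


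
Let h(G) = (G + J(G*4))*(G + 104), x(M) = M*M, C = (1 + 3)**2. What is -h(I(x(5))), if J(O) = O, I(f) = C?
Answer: -9600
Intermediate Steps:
C = 16 (C = 4**2 = 16)
x(M) = M**2
I(f) = 16
h(G) = 5*G*(104 + G) (h(G) = (G + G*4)*(G + 104) = (G + 4*G)*(104 + G) = (5*G)*(104 + G) = 5*G*(104 + G))
-h(I(x(5))) = -5*16*(104 + 16) = -5*16*120 = -1*9600 = -9600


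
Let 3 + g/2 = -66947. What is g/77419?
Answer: -133900/77419 ≈ -1.7295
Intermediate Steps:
g = -133900 (g = -6 + 2*(-66947) = -6 - 133894 = -133900)
g/77419 = -133900/77419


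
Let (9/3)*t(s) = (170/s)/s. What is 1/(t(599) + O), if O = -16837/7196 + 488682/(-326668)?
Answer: -632575920951996/2426291352074951 ≈ -0.26072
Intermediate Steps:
t(s) = 170/(3*s²) (t(s) = ((170/s)/s)/3 = (170/s²)/3 = 170/(3*s²))
O = -2254166197/587675732 (O = -16837*1/7196 + 488682*(-1/326668) = -16837/7196 - 244341/163334 = -2254166197/587675732 ≈ -3.8357)
1/(t(599) + O) = 1/((170/3)/599² - 2254166197/587675732) = 1/((170/3)*(1/358801) - 2254166197/587675732) = 1/(170/1076403 - 2254166197/587675732) = 1/(-2426291352074951/632575920951996) = -632575920951996/2426291352074951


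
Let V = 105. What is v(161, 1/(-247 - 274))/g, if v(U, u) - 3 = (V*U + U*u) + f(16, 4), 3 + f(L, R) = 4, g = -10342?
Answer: -4404714/2694091 ≈ -1.6350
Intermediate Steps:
f(L, R) = 1 (f(L, R) = -3 + 4 = 1)
v(U, u) = 4 + 105*U + U*u (v(U, u) = 3 + ((105*U + U*u) + 1) = 3 + (1 + 105*U + U*u) = 4 + 105*U + U*u)
v(161, 1/(-247 - 274))/g = (4 + 105*161 + 161/(-247 - 274))/(-10342) = (4 + 16905 + 161/(-521))*(-1/10342) = (4 + 16905 + 161*(-1/521))*(-1/10342) = (4 + 16905 - 161/521)*(-1/10342) = (8809428/521)*(-1/10342) = -4404714/2694091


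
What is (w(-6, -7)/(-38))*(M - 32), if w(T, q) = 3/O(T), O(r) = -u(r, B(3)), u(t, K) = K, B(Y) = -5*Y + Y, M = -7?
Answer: 39/152 ≈ 0.25658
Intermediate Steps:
B(Y) = -4*Y
O(r) = 12 (O(r) = -(-4)*3 = -1*(-12) = 12)
w(T, q) = 1/4 (w(T, q) = 3/12 = 3*(1/12) = 1/4)
(w(-6, -7)/(-38))*(M - 32) = ((1/4)/(-38))*(-7 - 32) = ((1/4)*(-1/38))*(-39) = -1/152*(-39) = 39/152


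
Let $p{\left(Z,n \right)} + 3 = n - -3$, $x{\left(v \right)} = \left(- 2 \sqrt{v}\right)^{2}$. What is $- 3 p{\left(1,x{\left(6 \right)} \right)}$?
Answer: $-72$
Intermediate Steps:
$x{\left(v \right)} = 4 v$
$p{\left(Z,n \right)} = n$ ($p{\left(Z,n \right)} = -3 + \left(n - -3\right) = -3 + \left(n + 3\right) = -3 + \left(3 + n\right) = n$)
$- 3 p{\left(1,x{\left(6 \right)} \right)} = - 3 \cdot 4 \cdot 6 = \left(-3\right) 24 = -72$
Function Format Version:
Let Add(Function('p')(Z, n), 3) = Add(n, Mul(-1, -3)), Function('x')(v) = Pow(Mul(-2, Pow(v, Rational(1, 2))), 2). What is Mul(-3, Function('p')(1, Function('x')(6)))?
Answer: -72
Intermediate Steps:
Function('x')(v) = Mul(4, v)
Function('p')(Z, n) = n (Function('p')(Z, n) = Add(-3, Add(n, Mul(-1, -3))) = Add(-3, Add(n, 3)) = Add(-3, Add(3, n)) = n)
Mul(-3, Function('p')(1, Function('x')(6))) = Mul(-3, Mul(4, 6)) = Mul(-3, 24) = -72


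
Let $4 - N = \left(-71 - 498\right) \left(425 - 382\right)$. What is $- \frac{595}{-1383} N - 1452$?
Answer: $\frac{4184043}{461} \approx 9076.0$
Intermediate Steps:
$N = 24471$ ($N = 4 - \left(-71 - 498\right) \left(425 - 382\right) = 4 - \left(-569\right) 43 = 4 - -24467 = 4 + 24467 = 24471$)
$- \frac{595}{-1383} N - 1452 = - \frac{595}{-1383} \cdot 24471 - 1452 = \left(-595\right) \left(- \frac{1}{1383}\right) 24471 - 1452 = \frac{595}{1383} \cdot 24471 - 1452 = \frac{4853415}{461} - 1452 = \frac{4184043}{461}$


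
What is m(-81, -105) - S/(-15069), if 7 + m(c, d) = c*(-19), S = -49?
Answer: 23085659/15069 ≈ 1532.0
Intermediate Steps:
m(c, d) = -7 - 19*c (m(c, d) = -7 + c*(-19) = -7 - 19*c)
m(-81, -105) - S/(-15069) = (-7 - 19*(-81)) - (-49)/(-15069) = (-7 + 1539) - (-49)*(-1)/15069 = 1532 - 1*49/15069 = 1532 - 49/15069 = 23085659/15069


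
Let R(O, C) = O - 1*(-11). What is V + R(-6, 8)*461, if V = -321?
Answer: 1984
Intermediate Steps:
R(O, C) = 11 + O (R(O, C) = O + 11 = 11 + O)
V + R(-6, 8)*461 = -321 + (11 - 6)*461 = -321 + 5*461 = -321 + 2305 = 1984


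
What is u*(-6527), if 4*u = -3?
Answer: 19581/4 ≈ 4895.3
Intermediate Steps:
u = -¾ (u = (¼)*(-3) = -¾ ≈ -0.75000)
u*(-6527) = -¾*(-6527) = 19581/4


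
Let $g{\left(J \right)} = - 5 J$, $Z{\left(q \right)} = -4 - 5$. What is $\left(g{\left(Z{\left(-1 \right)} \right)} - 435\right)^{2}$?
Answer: $152100$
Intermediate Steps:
$Z{\left(q \right)} = -9$ ($Z{\left(q \right)} = -4 - 5 = -9$)
$\left(g{\left(Z{\left(-1 \right)} \right)} - 435\right)^{2} = \left(\left(-5\right) \left(-9\right) - 435\right)^{2} = \left(45 - 435\right)^{2} = \left(-390\right)^{2} = 152100$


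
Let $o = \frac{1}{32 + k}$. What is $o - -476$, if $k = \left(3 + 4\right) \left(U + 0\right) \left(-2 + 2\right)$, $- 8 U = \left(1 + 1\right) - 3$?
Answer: $\frac{15233}{32} \approx 476.03$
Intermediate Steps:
$U = \frac{1}{8}$ ($U = - \frac{\left(1 + 1\right) - 3}{8} = - \frac{2 - 3}{8} = \left(- \frac{1}{8}\right) \left(-1\right) = \frac{1}{8} \approx 0.125$)
$k = 0$ ($k = \left(3 + 4\right) \left(\frac{1}{8} + 0\right) \left(-2 + 2\right) = 7 \cdot \frac{1}{8} \cdot 0 = \frac{7}{8} \cdot 0 = 0$)
$o = \frac{1}{32}$ ($o = \frac{1}{32 + 0} = \frac{1}{32} \approx 0.03125$)
$o - -476 = \frac{1}{32} - -476 = \frac{1}{32} + 476 = \frac{15233}{32}$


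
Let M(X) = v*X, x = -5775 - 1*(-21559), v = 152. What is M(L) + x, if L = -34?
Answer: 10616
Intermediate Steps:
x = 15784 (x = -5775 + 21559 = 15784)
M(X) = 152*X
M(L) + x = 152*(-34) + 15784 = -5168 + 15784 = 10616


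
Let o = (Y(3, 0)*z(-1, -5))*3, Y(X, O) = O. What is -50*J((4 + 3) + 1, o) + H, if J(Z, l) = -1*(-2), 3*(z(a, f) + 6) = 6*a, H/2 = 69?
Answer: 38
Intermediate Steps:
H = 138 (H = 2*69 = 138)
z(a, f) = -6 + 2*a (z(a, f) = -6 + (6*a)/3 = -6 + 2*a)
o = 0 (o = (0*(-6 + 2*(-1)))*3 = (0*(-6 - 2))*3 = (0*(-8))*3 = 0*3 = 0)
J(Z, l) = 2
-50*J((4 + 3) + 1, o) + H = -50*2 + 138 = -100 + 138 = 38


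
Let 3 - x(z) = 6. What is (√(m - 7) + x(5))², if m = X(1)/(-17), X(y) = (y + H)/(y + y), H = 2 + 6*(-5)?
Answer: (102 - I*√7174)²/1156 ≈ 2.7941 - 14.947*I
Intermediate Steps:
x(z) = -3 (x(z) = 3 - 1*6 = 3 - 6 = -3)
H = -28 (H = 2 - 30 = -28)
X(y) = (-28 + y)/(2*y) (X(y) = (y - 28)/(y + y) = (-28 + y)/((2*y)) = (-28 + y)*(1/(2*y)) = (-28 + y)/(2*y))
m = 27/34 (m = ((½)*(-28 + 1)/1)/(-17) = ((½)*1*(-27))*(-1/17) = -27/2*(-1/17) = 27/34 ≈ 0.79412)
(√(m - 7) + x(5))² = (√(27/34 - 7) - 3)² = (√(-211/34) - 3)² = (I*√7174/34 - 3)² = (-3 + I*√7174/34)²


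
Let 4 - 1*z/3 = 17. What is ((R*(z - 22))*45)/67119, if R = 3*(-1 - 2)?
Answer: 8235/22373 ≈ 0.36808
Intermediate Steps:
z = -39 (z = 12 - 3*17 = 12 - 51 = -39)
R = -9 (R = 3*(-3) = -9)
((R*(z - 22))*45)/67119 = (-9*(-39 - 22)*45)/67119 = (-9*(-61)*45)*(1/67119) = (549*45)*(1/67119) = 24705*(1/67119) = 8235/22373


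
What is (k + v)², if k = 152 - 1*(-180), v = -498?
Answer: 27556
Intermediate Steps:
k = 332 (k = 152 + 180 = 332)
(k + v)² = (332 - 498)² = (-166)² = 27556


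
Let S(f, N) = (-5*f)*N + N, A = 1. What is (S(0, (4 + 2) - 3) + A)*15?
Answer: 60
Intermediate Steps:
S(f, N) = N - 5*N*f (S(f, N) = -5*N*f + N = N - 5*N*f)
(S(0, (4 + 2) - 3) + A)*15 = (((4 + 2) - 3)*(1 - 5*0) + 1)*15 = ((6 - 3)*(1 + 0) + 1)*15 = (3*1 + 1)*15 = (3 + 1)*15 = 4*15 = 60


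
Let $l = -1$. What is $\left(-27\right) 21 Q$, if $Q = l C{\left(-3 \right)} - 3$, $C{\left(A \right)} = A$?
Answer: $0$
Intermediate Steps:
$Q = 0$ ($Q = \left(-1\right) \left(-3\right) - 3 = 3 - 3 = 0$)
$\left(-27\right) 21 Q = \left(-27\right) 21 \cdot 0 = \left(-567\right) 0 = 0$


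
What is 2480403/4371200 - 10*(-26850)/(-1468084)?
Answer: 616943189463/1604322195200 ≈ 0.38455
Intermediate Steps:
2480403/4371200 - 10*(-26850)/(-1468084) = 2480403*(1/4371200) + 268500*(-1/1468084) = 2480403/4371200 - 67125/367021 = 616943189463/1604322195200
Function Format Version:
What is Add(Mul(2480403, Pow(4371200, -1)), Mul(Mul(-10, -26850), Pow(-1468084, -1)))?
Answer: Rational(616943189463, 1604322195200) ≈ 0.38455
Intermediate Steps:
Add(Mul(2480403, Pow(4371200, -1)), Mul(Mul(-10, -26850), Pow(-1468084, -1))) = Add(Mul(2480403, Rational(1, 4371200)), Mul(268500, Rational(-1, 1468084))) = Add(Rational(2480403, 4371200), Rational(-67125, 367021)) = Rational(616943189463, 1604322195200)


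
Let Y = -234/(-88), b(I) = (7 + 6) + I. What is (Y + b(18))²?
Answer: 2193361/1936 ≈ 1132.9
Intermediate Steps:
b(I) = 13 + I
Y = 117/44 (Y = -234*(-1/88) = 117/44 ≈ 2.6591)
(Y + b(18))² = (117/44 + (13 + 18))² = (117/44 + 31)² = (1481/44)² = 2193361/1936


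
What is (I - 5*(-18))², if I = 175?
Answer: 70225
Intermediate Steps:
(I - 5*(-18))² = (175 - 5*(-18))² = (175 + 90)² = 265² = 70225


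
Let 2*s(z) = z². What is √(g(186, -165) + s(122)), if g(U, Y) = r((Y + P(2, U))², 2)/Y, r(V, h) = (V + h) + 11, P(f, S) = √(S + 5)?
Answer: √(22009185 + 6050*√191)/55 ≈ 85.460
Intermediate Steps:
s(z) = z²/2
P(f, S) = √(5 + S)
r(V, h) = 11 + V + h
g(U, Y) = (13 + (Y + √(5 + U))²)/Y (g(U, Y) = (11 + (Y + √(5 + U))² + 2)/Y = (13 + (Y + √(5 + U))²)/Y)
√(g(186, -165) + s(122)) = √((13 + (-165 + √(5 + 186))²)/(-165) + (½)*122²) = √(-(13 + (-165 + √191)²)/165 + (½)*14884) = √((-13/165 - (-165 + √191)²/165) + 7442) = √(1227917/165 - (-165 + √191)²/165)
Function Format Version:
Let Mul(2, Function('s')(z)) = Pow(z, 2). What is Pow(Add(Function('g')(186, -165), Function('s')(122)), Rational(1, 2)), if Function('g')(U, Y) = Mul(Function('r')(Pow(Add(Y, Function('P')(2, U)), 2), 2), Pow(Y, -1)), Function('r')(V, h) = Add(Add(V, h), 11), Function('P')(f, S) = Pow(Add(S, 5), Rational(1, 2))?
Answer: Mul(Rational(1, 55), Pow(Add(22009185, Mul(6050, Pow(191, Rational(1, 2)))), Rational(1, 2))) ≈ 85.460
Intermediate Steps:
Function('s')(z) = Mul(Rational(1, 2), Pow(z, 2))
Function('P')(f, S) = Pow(Add(5, S), Rational(1, 2))
Function('r')(V, h) = Add(11, V, h)
Function('g')(U, Y) = Mul(Pow(Y, -1), Add(13, Pow(Add(Y, Pow(Add(5, U), Rational(1, 2))), 2))) (Function('g')(U, Y) = Mul(Add(11, Pow(Add(Y, Pow(Add(5, U), Rational(1, 2))), 2), 2), Pow(Y, -1)) = Mul(Add(13, Pow(Add(Y, Pow(Add(5, U), Rational(1, 2))), 2)), Pow(Y, -1)) = Mul(Pow(Y, -1), Add(13, Pow(Add(Y, Pow(Add(5, U), Rational(1, 2))), 2))))
Pow(Add(Function('g')(186, -165), Function('s')(122)), Rational(1, 2)) = Pow(Add(Mul(Pow(-165, -1), Add(13, Pow(Add(-165, Pow(Add(5, 186), Rational(1, 2))), 2))), Mul(Rational(1, 2), Pow(122, 2))), Rational(1, 2)) = Pow(Add(Mul(Rational(-1, 165), Add(13, Pow(Add(-165, Pow(191, Rational(1, 2))), 2))), Mul(Rational(1, 2), 14884)), Rational(1, 2)) = Pow(Add(Add(Rational(-13, 165), Mul(Rational(-1, 165), Pow(Add(-165, Pow(191, Rational(1, 2))), 2))), 7442), Rational(1, 2)) = Pow(Add(Rational(1227917, 165), Mul(Rational(-1, 165), Pow(Add(-165, Pow(191, Rational(1, 2))), 2))), Rational(1, 2))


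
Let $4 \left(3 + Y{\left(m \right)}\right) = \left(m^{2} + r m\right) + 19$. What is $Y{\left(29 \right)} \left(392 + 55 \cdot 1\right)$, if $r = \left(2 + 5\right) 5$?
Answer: $\frac{832761}{4} \approx 2.0819 \cdot 10^{5}$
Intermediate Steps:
$r = 35$ ($r = 7 \cdot 5 = 35$)
$Y{\left(m \right)} = \frac{7}{4} + \frac{m^{2}}{4} + \frac{35 m}{4}$ ($Y{\left(m \right)} = -3 + \frac{\left(m^{2} + 35 m\right) + 19}{4} = -3 + \frac{19 + m^{2} + 35 m}{4} = -3 + \left(\frac{19}{4} + \frac{m^{2}}{4} + \frac{35 m}{4}\right) = \frac{7}{4} + \frac{m^{2}}{4} + \frac{35 m}{4}$)
$Y{\left(29 \right)} \left(392 + 55 \cdot 1\right) = \left(\frac{7}{4} + \frac{29^{2}}{4} + \frac{35}{4} \cdot 29\right) \left(392 + 55 \cdot 1\right) = \left(\frac{7}{4} + \frac{1}{4} \cdot 841 + \frac{1015}{4}\right) \left(392 + 55\right) = \left(\frac{7}{4} + \frac{841}{4} + \frac{1015}{4}\right) 447 = \frac{1863}{4} \cdot 447 = \frac{832761}{4}$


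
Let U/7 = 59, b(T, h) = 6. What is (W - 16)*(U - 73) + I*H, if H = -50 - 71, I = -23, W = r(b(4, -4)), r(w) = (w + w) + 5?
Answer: 3123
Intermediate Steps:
r(w) = 5 + 2*w (r(w) = 2*w + 5 = 5 + 2*w)
W = 17 (W = 5 + 2*6 = 5 + 12 = 17)
U = 413 (U = 7*59 = 413)
H = -121
(W - 16)*(U - 73) + I*H = (17 - 16)*(413 - 73) - 23*(-121) = 1*340 + 2783 = 340 + 2783 = 3123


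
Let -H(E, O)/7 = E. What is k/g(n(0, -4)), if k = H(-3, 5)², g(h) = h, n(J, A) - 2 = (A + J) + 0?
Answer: -441/2 ≈ -220.50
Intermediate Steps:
n(J, A) = 2 + A + J (n(J, A) = 2 + ((A + J) + 0) = 2 + (A + J) = 2 + A + J)
H(E, O) = -7*E
k = 441 (k = (-7*(-3))² = 21² = 441)
k/g(n(0, -4)) = 441/(2 - 4 + 0) = 441/(-2) = -½*441 = -441/2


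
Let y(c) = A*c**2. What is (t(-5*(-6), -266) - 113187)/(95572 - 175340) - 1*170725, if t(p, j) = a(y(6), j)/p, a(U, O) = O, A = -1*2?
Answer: -102137089531/598260 ≈ -1.7072e+5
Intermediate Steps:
A = -2
y(c) = -2*c**2
t(p, j) = j/p
(t(-5*(-6), -266) - 113187)/(95572 - 175340) - 1*170725 = (-266/((-5*(-6))) - 113187)/(95572 - 175340) - 1*170725 = (-266/30 - 113187)/(-79768) - 170725 = (-266*1/30 - 113187)*(-1/79768) - 170725 = (-133/15 - 113187)*(-1/79768) - 170725 = -1697938/15*(-1/79768) - 170725 = 848969/598260 - 170725 = -102137089531/598260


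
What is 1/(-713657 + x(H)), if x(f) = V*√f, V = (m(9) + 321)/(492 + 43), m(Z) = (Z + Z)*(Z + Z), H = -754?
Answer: -8170658993/5831047997514715 - 13803*I*√754/5831047997514715 ≈ -1.4012e-6 - 6.5e-11*I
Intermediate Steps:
m(Z) = 4*Z² (m(Z) = (2*Z)*(2*Z) = 4*Z²)
V = 129/107 (V = (4*9² + 321)/(492 + 43) = (4*81 + 321)/535 = (324 + 321)*(1/535) = 645*(1/535) = 129/107 ≈ 1.2056)
x(f) = 129*√f/107
1/(-713657 + x(H)) = 1/(-713657 + 129*√(-754)/107) = 1/(-713657 + 129*(I*√754)/107) = 1/(-713657 + 129*I*√754/107)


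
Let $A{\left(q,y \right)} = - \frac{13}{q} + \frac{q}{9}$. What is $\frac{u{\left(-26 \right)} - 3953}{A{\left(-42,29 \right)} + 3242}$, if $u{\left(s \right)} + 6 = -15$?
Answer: $- \frac{55636}{45327} \approx -1.2274$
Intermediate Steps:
$A{\left(q,y \right)} = - \frac{13}{q} + \frac{q}{9}$ ($A{\left(q,y \right)} = - \frac{13}{q} + q \frac{1}{9} = - \frac{13}{q} + \frac{q}{9}$)
$u{\left(s \right)} = -21$ ($u{\left(s \right)} = -6 - 15 = -21$)
$\frac{u{\left(-26 \right)} - 3953}{A{\left(-42,29 \right)} + 3242} = \frac{-21 - 3953}{\left(- \frac{13}{-42} + \frac{1}{9} \left(-42\right)\right) + 3242} = - \frac{3974}{\left(\left(-13\right) \left(- \frac{1}{42}\right) - \frac{14}{3}\right) + 3242} = - \frac{3974}{\left(\frac{13}{42} - \frac{14}{3}\right) + 3242} = - \frac{3974}{- \frac{61}{14} + 3242} = - \frac{3974}{\frac{45327}{14}} = \left(-3974\right) \frac{14}{45327} = - \frac{55636}{45327}$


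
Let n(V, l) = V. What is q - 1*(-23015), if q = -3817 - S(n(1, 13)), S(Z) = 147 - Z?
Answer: 19052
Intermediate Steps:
q = -3963 (q = -3817 - (147 - 1*1) = -3817 - (147 - 1) = -3817 - 1*146 = -3817 - 146 = -3963)
q - 1*(-23015) = -3963 - 1*(-23015) = -3963 + 23015 = 19052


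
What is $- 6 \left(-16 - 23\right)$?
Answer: $234$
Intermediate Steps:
$- 6 \left(-16 - 23\right) = \left(-6\right) \left(-39\right) = 234$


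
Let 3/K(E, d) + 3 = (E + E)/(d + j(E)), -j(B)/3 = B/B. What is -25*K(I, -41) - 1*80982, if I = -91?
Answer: -81048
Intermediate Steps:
j(B) = -3 (j(B) = -3*B/B = -3*1 = -3)
K(E, d) = 3/(-3 + 2*E/(-3 + d)) (K(E, d) = 3/(-3 + (E + E)/(d - 3)) = 3/(-3 + (2*E)/(-3 + d)) = 3/(-3 + 2*E/(-3 + d)))
-25*K(I, -41) - 1*80982 = -75*(-3 - 41)/(9 - 3*(-41) + 2*(-91)) - 1*80982 = -75*(-44)/(9 + 123 - 182) - 80982 = -75*(-44)/(-50) - 80982 = -75*(-1)*(-44)/50 - 80982 = -25*66/25 - 80982 = -66 - 80982 = -81048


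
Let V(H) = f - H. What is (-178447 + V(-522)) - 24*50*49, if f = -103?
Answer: -236828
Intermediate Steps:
V(H) = -103 - H
(-178447 + V(-522)) - 24*50*49 = (-178447 + (-103 - 1*(-522))) - 24*50*49 = (-178447 + (-103 + 522)) - 1200*49 = (-178447 + 419) - 58800 = -178028 - 58800 = -236828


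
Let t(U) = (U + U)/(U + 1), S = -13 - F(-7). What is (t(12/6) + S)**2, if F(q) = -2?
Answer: 841/9 ≈ 93.444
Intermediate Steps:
S = -11 (S = -13 - 1*(-2) = -13 + 2 = -11)
t(U) = 2*U/(1 + U) (t(U) = (2*U)/(1 + U) = 2*U/(1 + U))
(t(12/6) + S)**2 = (2*(12/6)/(1 + 12/6) - 11)**2 = (2*(12*(1/6))/(1 + 12*(1/6)) - 11)**2 = (2*2/(1 + 2) - 11)**2 = (2*2/3 - 11)**2 = (2*2*(1/3) - 11)**2 = (4/3 - 11)**2 = (-29/3)**2 = 841/9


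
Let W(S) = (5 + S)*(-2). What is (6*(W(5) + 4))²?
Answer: 9216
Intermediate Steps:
W(S) = -10 - 2*S
(6*(W(5) + 4))² = (6*((-10 - 2*5) + 4))² = (6*((-10 - 10) + 4))² = (6*(-20 + 4))² = (6*(-16))² = (-96)² = 9216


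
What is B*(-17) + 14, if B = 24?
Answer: -394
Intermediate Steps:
B*(-17) + 14 = 24*(-17) + 14 = -408 + 14 = -394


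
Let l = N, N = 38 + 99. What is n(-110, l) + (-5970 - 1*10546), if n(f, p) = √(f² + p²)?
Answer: -16516 + √30869 ≈ -16340.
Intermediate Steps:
N = 137
l = 137
n(-110, l) + (-5970 - 1*10546) = √((-110)² + 137²) + (-5970 - 1*10546) = √(12100 + 18769) + (-5970 - 10546) = √30869 - 16516 = -16516 + √30869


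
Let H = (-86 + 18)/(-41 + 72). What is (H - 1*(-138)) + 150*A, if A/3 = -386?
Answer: -5380490/31 ≈ -1.7356e+5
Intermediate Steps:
H = -68/31 ≈ -2.1936
A = -1158 (A = 3*(-386) = -1158)
(H - 1*(-138)) + 150*A = (-68/31 - 1*(-138)) + 150*(-1158) = (-68/31 + 138) - 173700 = 4210/31 - 173700 = -5380490/31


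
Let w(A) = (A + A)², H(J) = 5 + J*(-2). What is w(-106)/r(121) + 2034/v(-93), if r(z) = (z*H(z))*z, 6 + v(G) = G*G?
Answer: 2223120062/9996830877 ≈ 0.22238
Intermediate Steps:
H(J) = 5 - 2*J
w(A) = 4*A² (w(A) = (2*A)² = 4*A²)
v(G) = -6 + G² (v(G) = -6 + G*G = -6 + G²)
r(z) = z²*(5 - 2*z) (r(z) = (z*(5 - 2*z))*z = z²*(5 - 2*z))
w(-106)/r(121) + 2034/v(-93) = (4*(-106)²)/((121²*(5 - 2*121))) + 2034/(-6 + (-93)²) = (4*11236)/((14641*(5 - 242))) + 2034/(-6 + 8649) = 44944/((14641*(-237))) + 2034/8643 = 44944/(-3469917) + 2034*(1/8643) = 44944*(-1/3469917) + 678/2881 = -44944/3469917 + 678/2881 = 2223120062/9996830877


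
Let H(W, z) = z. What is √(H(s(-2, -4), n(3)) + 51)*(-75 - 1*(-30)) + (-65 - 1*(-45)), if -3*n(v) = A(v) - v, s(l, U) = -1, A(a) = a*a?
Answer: -335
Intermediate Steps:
A(a) = a²
n(v) = -v²/3 + v/3 (n(v) = -(v² - v)/3 = -v²/3 + v/3)
√(H(s(-2, -4), n(3)) + 51)*(-75 - 1*(-30)) + (-65 - 1*(-45)) = √((⅓)*3*(1 - 1*3) + 51)*(-75 - 1*(-30)) + (-65 - 1*(-45)) = √((⅓)*3*(1 - 3) + 51)*(-75 + 30) + (-65 + 45) = √((⅓)*3*(-2) + 51)*(-45) - 20 = √(-2 + 51)*(-45) - 20 = √49*(-45) - 20 = 7*(-45) - 20 = -315 - 20 = -335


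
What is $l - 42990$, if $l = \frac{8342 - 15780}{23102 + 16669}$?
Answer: $- \frac{1709762728}{39771} \approx -42990.0$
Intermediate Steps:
$l = - \frac{7438}{39771} \approx -0.18702$
$l - 42990 = - \frac{7438}{39771} - 42990 = - \frac{1709762728}{39771}$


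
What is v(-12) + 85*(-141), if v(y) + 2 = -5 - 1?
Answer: -11993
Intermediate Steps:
v(y) = -8 (v(y) = -2 + (-5 - 1) = -2 - 6 = -8)
v(-12) + 85*(-141) = -8 + 85*(-141) = -8 - 11985 = -11993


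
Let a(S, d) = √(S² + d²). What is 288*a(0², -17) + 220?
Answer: 5116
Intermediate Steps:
288*a(0², -17) + 220 = 288*√((0²)² + (-17)²) + 220 = 288*√(0² + 289) + 220 = 288*√(0 + 289) + 220 = 288*√289 + 220 = 288*17 + 220 = 4896 + 220 = 5116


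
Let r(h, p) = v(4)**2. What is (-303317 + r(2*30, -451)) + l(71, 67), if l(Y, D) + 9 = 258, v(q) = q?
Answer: -303052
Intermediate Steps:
l(Y, D) = 249 (l(Y, D) = -9 + 258 = 249)
r(h, p) = 16 (r(h, p) = 4**2 = 16)
(-303317 + r(2*30, -451)) + l(71, 67) = (-303317 + 16) + 249 = -303301 + 249 = -303052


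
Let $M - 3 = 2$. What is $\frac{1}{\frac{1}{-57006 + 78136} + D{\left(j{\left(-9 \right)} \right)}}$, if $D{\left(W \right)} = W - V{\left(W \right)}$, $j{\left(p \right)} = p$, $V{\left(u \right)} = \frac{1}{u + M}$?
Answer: $- \frac{42260}{369773} \approx -0.11429$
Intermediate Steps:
$M = 5$ ($M = 3 + 2 = 5$)
$V{\left(u \right)} = \frac{1}{5 + u}$ ($V{\left(u \right)} = \frac{1}{u + 5} = \frac{1}{5 + u}$)
$D{\left(W \right)} = W - \frac{1}{5 + W}$
$\frac{1}{\frac{1}{-57006 + 78136} + D{\left(j{\left(-9 \right)} \right)}} = \frac{1}{\frac{1}{-57006 + 78136} + \frac{-1 - 9 \left(5 - 9\right)}{5 - 9}} = \frac{1}{\frac{1}{21130} + \frac{-1 - -36}{-4}} = \frac{1}{\frac{1}{21130} - \frac{-1 + 36}{4}} = \frac{1}{\frac{1}{21130} - \frac{35}{4}} = \frac{1}{- \frac{369773}{42260}} = - \frac{42260}{369773}$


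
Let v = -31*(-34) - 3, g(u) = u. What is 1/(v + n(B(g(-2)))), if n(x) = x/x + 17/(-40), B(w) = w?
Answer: 40/42063 ≈ 0.00095095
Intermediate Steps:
v = 1051 (v = 1054 - 3 = 1051)
n(x) = 23/40 (n(x) = 1 + 17*(-1/40) = 1 - 17/40 = 23/40)
1/(v + n(B(g(-2)))) = 1/(1051 + 23/40) = 1/(42063/40) = 40/42063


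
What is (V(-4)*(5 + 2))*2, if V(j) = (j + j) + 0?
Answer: -112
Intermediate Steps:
V(j) = 2*j (V(j) = 2*j + 0 = 2*j)
(V(-4)*(5 + 2))*2 = ((2*(-4))*(5 + 2))*2 = -8*7*2 = -56*2 = -112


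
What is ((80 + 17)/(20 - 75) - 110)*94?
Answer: -577818/55 ≈ -10506.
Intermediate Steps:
((80 + 17)/(20 - 75) - 110)*94 = (97/(-55) - 110)*94 = (97*(-1/55) - 110)*94 = (-97/55 - 110)*94 = -6147/55*94 = -577818/55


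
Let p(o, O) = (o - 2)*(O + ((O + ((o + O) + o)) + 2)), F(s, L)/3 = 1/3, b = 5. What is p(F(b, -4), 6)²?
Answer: 484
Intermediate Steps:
F(s, L) = 1 (F(s, L) = 3/3 = 3*(⅓) = 1)
p(o, O) = (-2 + o)*(2 + 2*o + 3*O) (p(o, O) = (-2 + o)*(O + ((O + ((O + o) + o)) + 2)) = (-2 + o)*(O + ((O + (O + 2*o)) + 2)) = (-2 + o)*(O + ((2*O + 2*o) + 2)) = (-2 + o)*(O + (2 + 2*O + 2*o)) = (-2 + o)*(2 + 2*o + 3*O))
p(F(b, -4), 6)² = (-4 - 6*6 - 2*1 + 2*1² + 3*6*1)² = (-4 - 36 - 2 + 2*1 + 18)² = (-4 - 36 - 2 + 2 + 18)² = (-22)² = 484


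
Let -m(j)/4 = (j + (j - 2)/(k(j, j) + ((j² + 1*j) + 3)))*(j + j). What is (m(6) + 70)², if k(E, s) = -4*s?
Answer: 2528100/49 ≈ 51594.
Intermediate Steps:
m(j) = -8*j*(j + (-2 + j)/(3 + j² - 3*j)) (m(j) = -4*(j + (j - 2)/(-4*j + ((j² + 1*j) + 3)))*(j + j) = -4*(j + (-2 + j)/(-4*j + ((j² + j) + 3)))*2*j = -4*(j + (-2 + j)/(-4*j + ((j + j²) + 3)))*2*j = -4*(j + (-2 + j)/(-4*j + (3 + j + j²)))*2*j = -4*(j + (-2 + j)/(3 + j² - 3*j))*2*j = -8*j*(j + (-2 + j)/(3 + j² - 3*j)))
(m(6) + 70)² = (8*6*(2 - 1*6³ - 4*6 + 3*6²)/(3 + 6² - 3*6) + 70)² = (8*6*(2 - 1*216 - 24 + 3*36)/(3 + 36 - 18) + 70)² = (8*6*(2 - 216 - 24 + 108)/21 + 70)² = (8*6*(1/21)*(-130) + 70)² = (-2080/7 + 70)² = (-1590/7)² = 2528100/49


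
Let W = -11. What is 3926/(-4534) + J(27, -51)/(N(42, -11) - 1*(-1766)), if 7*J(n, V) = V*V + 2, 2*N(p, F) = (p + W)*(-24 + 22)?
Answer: -17939634/27532715 ≈ -0.65158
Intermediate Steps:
N(p, F) = 11 - p (N(p, F) = ((p - 11)*(-24 + 22))/2 = ((-11 + p)*(-2))/2 = (22 - 2*p)/2 = 11 - p)
J(n, V) = 2/7 + V**2/7 (J(n, V) = (V*V + 2)/7 = (V**2 + 2)/7 = (2 + V**2)/7 = 2/7 + V**2/7)
3926/(-4534) + J(27, -51)/(N(42, -11) - 1*(-1766)) = 3926/(-4534) + (2/7 + (1/7)*(-51)**2)/((11 - 1*42) - 1*(-1766)) = 3926*(-1/4534) + (2/7 + (1/7)*2601)/((11 - 42) + 1766) = -1963/2267 + (2/7 + 2601/7)/(-31 + 1766) = -1963/2267 + (2603/7)/1735 = -1963/2267 + (2603/7)*(1/1735) = -1963/2267 + 2603/12145 = -17939634/27532715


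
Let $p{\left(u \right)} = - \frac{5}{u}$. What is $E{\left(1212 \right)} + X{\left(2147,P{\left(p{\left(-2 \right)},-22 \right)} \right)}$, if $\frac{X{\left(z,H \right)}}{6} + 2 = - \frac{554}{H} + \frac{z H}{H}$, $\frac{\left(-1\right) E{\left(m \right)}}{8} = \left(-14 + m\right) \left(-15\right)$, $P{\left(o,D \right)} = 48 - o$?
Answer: $\frac{14246682}{91} \approx 1.5656 \cdot 10^{5}$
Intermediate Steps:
$E{\left(m \right)} = -1680 + 120 m$ ($E{\left(m \right)} = - 8 \left(-14 + m\right) \left(-15\right) = - 8 \left(210 - 15 m\right) = -1680 + 120 m$)
$X{\left(z,H \right)} = -12 - \frac{3324}{H} + 6 z$ ($X{\left(z,H \right)} = -12 + 6 \left(- \frac{554}{H} + \frac{z H}{H}\right) = -12 + 6 \left(- \frac{554}{H} + \frac{H z}{H}\right) = -12 + 6 \left(- \frac{554}{H} + z\right) = -12 + 6 \left(z - \frac{554}{H}\right) = -12 + \left(- \frac{3324}{H} + 6 z\right) = -12 - \frac{3324}{H} + 6 z$)
$E{\left(1212 \right)} + X{\left(2147,P{\left(p{\left(-2 \right)},-22 \right)} \right)} = \left(-1680 + 120 \cdot 1212\right) - \left(-12870 + \frac{3324}{48 - - \frac{5}{-2}}\right) = \left(-1680 + 145440\right) - \left(-12870 + \frac{3324}{48 - \left(-5\right) \left(- \frac{1}{2}\right)}\right) = 143760 - \left(-12870 + \frac{3324}{48 - \frac{5}{2}}\right) = 143760 - \left(-12870 + \frac{6648}{91}\right) = 143760 - - \frac{1164522}{91} = 143760 + \frac{1164522}{91} = \frac{14246682}{91}$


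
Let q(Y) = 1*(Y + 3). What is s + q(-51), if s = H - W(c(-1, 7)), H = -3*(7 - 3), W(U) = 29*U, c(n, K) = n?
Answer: -31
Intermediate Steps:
q(Y) = 3 + Y (q(Y) = 1*(3 + Y) = 3 + Y)
H = -12 (H = -3*4 = -12)
s = 17 (s = -12 - 29*(-1) = -12 - 1*(-29) = -12 + 29 = 17)
s + q(-51) = 17 + (3 - 51) = 17 - 48 = -31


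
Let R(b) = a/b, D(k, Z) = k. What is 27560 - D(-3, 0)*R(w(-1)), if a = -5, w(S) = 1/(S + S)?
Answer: 27590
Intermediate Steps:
w(S) = 1/(2*S)
R(b) = -5/b
27560 - D(-3, 0)*R(w(-1)) = 27560 - (-3)*(-5/((½)/(-1))) = 27560 - (-3)*(-5/((½)*(-1))) = 27560 - (-3)*(-5/(-½)) = 27560 - (-3)*(-5*(-2)) = 27560 - (-3)*10 = 27560 - 1*(-30) = 27560 + 30 = 27590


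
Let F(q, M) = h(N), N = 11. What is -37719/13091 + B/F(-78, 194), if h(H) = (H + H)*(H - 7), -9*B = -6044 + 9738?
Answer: -39115801/5184036 ≈ -7.5454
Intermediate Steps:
B = -3694/9 (B = -(-6044 + 9738)/9 = -⅑*3694 = -3694/9 ≈ -410.44)
h(H) = 2*H*(-7 + H) (h(H) = (2*H)*(-7 + H) = 2*H*(-7 + H))
F(q, M) = 88 (F(q, M) = 2*11*(-7 + 11) = 2*11*4 = 88)
-37719/13091 + B/F(-78, 194) = -37719/13091 - 3694/9/88 = -37719*1/13091 - 3694/9*1/88 = -37719/13091 - 1847/396 = -39115801/5184036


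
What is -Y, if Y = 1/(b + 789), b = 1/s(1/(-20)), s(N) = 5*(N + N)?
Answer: -1/787 ≈ -0.0012706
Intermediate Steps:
s(N) = 10*N (s(N) = 5*(2*N) = 10*N)
b = -2 (b = 1/(10/(-20)) = 1/(10*(-1/20)) = 1/(-1/2) = -2)
Y = 1/787 (Y = 1/(-2 + 789) = 1/787 ≈ 0.0012706)
-Y = -1*1/787 = -1/787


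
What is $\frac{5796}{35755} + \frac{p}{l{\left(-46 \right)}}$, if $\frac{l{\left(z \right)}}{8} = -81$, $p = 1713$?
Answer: $- \frac{19164169}{7723080} \approx -2.4814$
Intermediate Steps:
$l{\left(z \right)} = -648$ ($l{\left(z \right)} = 8 \left(-81\right) = -648$)
$\frac{5796}{35755} + \frac{p}{l{\left(-46 \right)}} = \frac{5796}{35755} + \frac{1713}{-648} = 5796 \cdot \frac{1}{35755} + 1713 \left(- \frac{1}{648}\right) = \frac{5796}{35755} - \frac{571}{216} = - \frac{19164169}{7723080}$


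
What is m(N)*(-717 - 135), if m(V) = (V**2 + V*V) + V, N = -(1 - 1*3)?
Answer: -8520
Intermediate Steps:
N = 2 (N = -(1 - 3) = -1*(-2) = 2)
m(V) = V + 2*V**2 (m(V) = (V**2 + V**2) + V = 2*V**2 + V = V + 2*V**2)
m(N)*(-717 - 135) = (2*(1 + 2*2))*(-717 - 135) = (2*(1 + 4))*(-852) = (2*5)*(-852) = 10*(-852) = -8520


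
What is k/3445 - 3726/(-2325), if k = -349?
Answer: 801643/533975 ≈ 1.5013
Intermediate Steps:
k/3445 - 3726/(-2325) = -349/3445 - 3726/(-2325) = -349*1/3445 - 3726*(-1/2325) = -349/3445 + 1242/775 = 801643/533975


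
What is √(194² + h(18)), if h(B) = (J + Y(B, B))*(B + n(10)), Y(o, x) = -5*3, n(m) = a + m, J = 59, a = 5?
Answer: 4*√2443 ≈ 197.71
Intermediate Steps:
n(m) = 5 + m
Y(o, x) = -15
h(B) = 660 + 44*B (h(B) = (59 - 15)*(B + (5 + 10)) = 44*(B + 15) = 44*(15 + B) = 660 + 44*B)
√(194² + h(18)) = √(194² + (660 + 44*18)) = √(37636 + (660 + 792)) = √(37636 + 1452) = √39088 = 4*√2443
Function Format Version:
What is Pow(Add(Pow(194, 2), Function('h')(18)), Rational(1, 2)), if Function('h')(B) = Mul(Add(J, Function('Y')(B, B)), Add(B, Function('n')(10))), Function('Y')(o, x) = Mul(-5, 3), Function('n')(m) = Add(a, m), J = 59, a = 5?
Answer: Mul(4, Pow(2443, Rational(1, 2))) ≈ 197.71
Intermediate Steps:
Function('n')(m) = Add(5, m)
Function('Y')(o, x) = -15
Function('h')(B) = Add(660, Mul(44, B)) (Function('h')(B) = Mul(Add(59, -15), Add(B, Add(5, 10))) = Mul(44, Add(B, 15)) = Mul(44, Add(15, B)) = Add(660, Mul(44, B)))
Pow(Add(Pow(194, 2), Function('h')(18)), Rational(1, 2)) = Pow(Add(Pow(194, 2), Add(660, Mul(44, 18))), Rational(1, 2)) = Pow(Add(37636, Add(660, 792)), Rational(1, 2)) = Pow(Add(37636, 1452), Rational(1, 2)) = Pow(39088, Rational(1, 2)) = Mul(4, Pow(2443, Rational(1, 2)))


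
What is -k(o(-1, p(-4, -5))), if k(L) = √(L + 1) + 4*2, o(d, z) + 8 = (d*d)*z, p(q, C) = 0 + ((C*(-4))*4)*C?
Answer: -8 - I*√407 ≈ -8.0 - 20.174*I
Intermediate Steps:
p(q, C) = -16*C² (p(q, C) = 0 + (-4*C*4)*C = 0 + (-16*C)*C = 0 - 16*C² = -16*C²)
o(d, z) = -8 + z*d² (o(d, z) = -8 + (d*d)*z = -8 + d²*z = -8 + z*d²)
k(L) = 8 + √(1 + L) (k(L) = √(1 + L) + 8 = 8 + √(1 + L))
-k(o(-1, p(-4, -5))) = -(8 + √(1 + (-8 - 16*(-5)²*(-1)²))) = -(8 + √(1 + (-8 - 16*25*1))) = -(8 + √(1 + (-8 - 400*1))) = -(8 + √(1 + (-8 - 400))) = -(8 + √(1 - 408)) = -(8 + √(-407)) = -(8 + I*√407) = -8 - I*√407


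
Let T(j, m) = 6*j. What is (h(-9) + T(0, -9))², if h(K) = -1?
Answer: 1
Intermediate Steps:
(h(-9) + T(0, -9))² = (-1 + 6*0)² = (-1 + 0)² = (-1)² = 1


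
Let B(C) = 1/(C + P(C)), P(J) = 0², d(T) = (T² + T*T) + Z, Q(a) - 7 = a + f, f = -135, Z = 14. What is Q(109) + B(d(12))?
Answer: -5737/302 ≈ -18.997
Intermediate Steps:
Q(a) = -128 + a (Q(a) = 7 + (a - 135) = 7 + (-135 + a) = -128 + a)
d(T) = 14 + 2*T² (d(T) = (T² + T*T) + 14 = (T² + T²) + 14 = 2*T² + 14 = 14 + 2*T²)
P(J) = 0
B(C) = 1/C (B(C) = 1/(C + 0) = 1/C)
Q(109) + B(d(12)) = (-128 + 109) + 1/(14 + 2*12²) = -19 + 1/(14 + 2*144) = -19 + 1/(14 + 288) = -19 + 1/302 = -5737/302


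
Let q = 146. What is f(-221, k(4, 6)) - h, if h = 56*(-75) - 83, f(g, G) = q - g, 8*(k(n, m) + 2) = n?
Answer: 4650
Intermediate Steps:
k(n, m) = -2 + n/8
f(g, G) = 146 - g
h = -4283 (h = -4200 - 83 = -4283)
f(-221, k(4, 6)) - h = (146 - 1*(-221)) - 1*(-4283) = (146 + 221) + 4283 = 367 + 4283 = 4650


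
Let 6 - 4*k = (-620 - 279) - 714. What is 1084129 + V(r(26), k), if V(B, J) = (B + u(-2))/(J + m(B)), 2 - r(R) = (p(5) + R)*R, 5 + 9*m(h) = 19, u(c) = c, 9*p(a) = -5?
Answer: 15857531067/14627 ≈ 1.0841e+6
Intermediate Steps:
p(a) = -5/9 (p(a) = (1/9)*(-5) = -5/9)
k = 1619/4 (k = 3/2 - ((-620 - 279) - 714)/4 = 3/2 - (-899 - 714)/4 = 3/2 - 1/4*(-1613) = 3/2 + 1613/4 = 1619/4 ≈ 404.75)
m(h) = 14/9 (m(h) = -5/9 + (1/9)*19 = -5/9 + 19/9 = 14/9)
r(R) = 2 - R*(-5/9 + R) (r(R) = 2 - (-5/9 + R)*R = 2 - R*(-5/9 + R))
V(B, J) = (-2 + B)/(14/9 + J) (V(B, J) = (B - 2)/(J + 14/9) = (-2 + B)/(14/9 + J))
1084129 + V(r(26), k) = 1084129 + 9*(-2 + (2 - 1*26**2 + (5/9)*26))/(14 + 9*(1619/4)) = 1084129 + 9*(-2 + (2 - 1*676 + 130/9))/(14 + 14571/4) = 1084129 + 9*(-2 + (2 - 676 + 130/9))/(14627/4) = 1084129 + 9*(4/14627)*(-2 - 5936/9) = 1084129 + 9*(4/14627)*(-5954/9) = 1084129 - 23816/14627 = 15857531067/14627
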